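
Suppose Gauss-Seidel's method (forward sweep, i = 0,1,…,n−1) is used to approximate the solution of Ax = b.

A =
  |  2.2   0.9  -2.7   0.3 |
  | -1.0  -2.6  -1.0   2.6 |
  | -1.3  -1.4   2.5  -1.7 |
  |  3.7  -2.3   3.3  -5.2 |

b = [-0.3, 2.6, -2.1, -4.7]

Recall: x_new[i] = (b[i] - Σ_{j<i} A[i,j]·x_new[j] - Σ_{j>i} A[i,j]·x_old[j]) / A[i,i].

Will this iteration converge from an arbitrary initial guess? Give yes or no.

no

A = D + L + U where D = diag(2.2, -2.6, 2.5, -5.2).
GS T = -(D+L)⁻¹U: row 0 first, T[0,1] = -(0.9)/(2.2) = -0.4091; later rows by forward substitution.
  T[0,:] = [+0.0000  -0.4091  +1.2273  -0.1364]
  T[1,:] = [+0.0000  +0.1573  -0.8566  +1.0524]
  T[2,:] = [+0.0000  -0.1246  +0.1585  +1.1985]
  T[3,:] = [+0.0000  -0.4398  +1.3527  +0.1980]
moduli |λ_i(T)| = 1.3963, 0.8156, 0.0669, 0.0000.
ρ(T) = max|λ| = 1.3963; 1.3963 > 1, so it fails to converge.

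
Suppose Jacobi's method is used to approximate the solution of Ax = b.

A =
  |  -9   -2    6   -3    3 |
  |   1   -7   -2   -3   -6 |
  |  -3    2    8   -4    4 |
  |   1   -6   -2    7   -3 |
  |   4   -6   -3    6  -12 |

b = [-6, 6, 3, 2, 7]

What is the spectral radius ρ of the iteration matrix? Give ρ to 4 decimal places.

Let D = diag(-9, -7, 8, 7, -12); L, U the strict triangles.
T_J = -D⁻¹(L+U): T[1,2] = -(-2)/(-7) = -0.2857; T[1,1] = 0.
  T[0,:] = [+0.0000 -0.2222 +0.6667 -0.3333 +0.3333]
  T[1,:] = [+0.1429 +0.0000 -0.2857 -0.4286 -0.8571]
  T[2,:] = [+0.3750 -0.2500 +0.0000 +0.5000 -0.5000]
  T[3,:] = [-0.1429 +0.8571 +0.2857 +0.0000 +0.4286]
  T[4,:] = [+0.3333 -0.5000 -0.2500 +0.5000 +0.0000]
|roots of det(T-λI)|: 1.3867, 0.5175, 0.5175, 0.4966, 0.4966.
ρ(T) = max|λ| = 1.3867; 1.3867 > 1 ⇒ diverges.

1.3867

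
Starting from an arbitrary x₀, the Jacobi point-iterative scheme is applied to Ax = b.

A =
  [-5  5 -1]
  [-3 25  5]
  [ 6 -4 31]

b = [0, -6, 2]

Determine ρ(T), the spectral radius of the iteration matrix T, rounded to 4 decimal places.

0.4588

Let D = diag(-5, 25, 31); L, U the strict triangles.
Jacobi T = -D⁻¹(L+U): T[1,0] = -(-3)/(25) = +0.1200; T[1,1] = 0.
  T[0,:] = [+0.0000, +1.0000, -0.2000]
  T[1,:] = [+0.1200, +0.0000, -0.2000]
  T[2,:] = [-0.1935, +0.1290, +0.0000]
|λ(T)| sorted: 0.4588, 0.2786, 0.2786.
ρ(T) = max|λ| = 0.4588; 0.4588 < 1: convergent.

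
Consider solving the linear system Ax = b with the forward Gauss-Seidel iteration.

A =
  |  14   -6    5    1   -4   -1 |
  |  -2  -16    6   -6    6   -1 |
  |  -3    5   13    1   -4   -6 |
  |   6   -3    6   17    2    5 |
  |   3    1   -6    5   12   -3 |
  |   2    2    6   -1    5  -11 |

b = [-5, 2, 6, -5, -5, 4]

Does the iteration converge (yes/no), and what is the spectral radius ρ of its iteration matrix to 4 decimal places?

A = D + L + U where D = diag(14, -16, 13, 17, 12, -11).
GS T = -(D+L)⁻¹U: row 0 first, T[0,5] = -(-1)/(14) = +0.0714; later rows by forward substitution.
  T[0,:] = [+0.0000 +0.4286 -0.3571 -0.0714 +0.2857 +0.0714]
  T[1,:] = [+0.0000 -0.0536 +0.4196 -0.3661 +0.3393 -0.0714]
  T[2,:] = [+0.0000 +0.1195 -0.2438 +0.0474 +0.2431 +0.5055]
  T[3,:] = [+0.0000 -0.2029 +0.2862 -0.0561 -0.2444 -0.5103]
  T[4,:] = [+0.0000 +0.0416 -0.1868 +0.0954 +0.1237 +0.7035]
  T[5,:] = [+0.0000 +0.1707 -0.2326 -0.0052 +0.3247 +0.6419]
eigenvalue magnitudes: 0.8622, 0.3502, 0.0664, 0.0664, 0.0497, 0.0000.
ρ = 0.8622; 0.8622 < 1, so it converges for any x₀.

yes, ρ = 0.8622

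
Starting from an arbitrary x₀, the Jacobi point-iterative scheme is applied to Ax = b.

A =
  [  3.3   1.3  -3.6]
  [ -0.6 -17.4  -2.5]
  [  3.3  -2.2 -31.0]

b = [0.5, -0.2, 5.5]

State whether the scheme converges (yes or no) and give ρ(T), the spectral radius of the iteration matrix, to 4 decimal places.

Split A = D + L + U, D = diag(3.3, -17.4, -31).
Jacobi: T = -D⁻¹(L+U), T[0,1] = -(1.3)/(3.3) = -0.3939; T[0,0] = 0.
  T[0,:] = [+0.0000 -0.3939 +1.0909]
  T[1,:] = [-0.0345 +0.0000 -0.1437]
  T[2,:] = [+0.1065 -0.0710 +0.0000]
moduli |λ_i(T)| = 0.4019, 0.3379, 0.0640.
ρ = 0.4019; 0.4019 < 1, so it converges for any x₀.

yes, ρ = 0.4019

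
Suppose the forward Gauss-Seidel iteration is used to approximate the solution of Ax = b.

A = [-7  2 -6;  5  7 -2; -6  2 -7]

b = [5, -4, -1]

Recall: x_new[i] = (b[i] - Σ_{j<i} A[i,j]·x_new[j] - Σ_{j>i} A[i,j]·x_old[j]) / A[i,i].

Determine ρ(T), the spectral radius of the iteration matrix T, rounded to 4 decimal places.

0.6850

A = D + L + U where D = diag(-7, 7, -7).
Gauss-Seidel: T = -(D+L)⁻¹U, row 0 first, T[0,2] = -(-6)/(-7) = -0.8571; later rows by forward substitution.
  T[0,:] = [+0.0000, +0.2857, -0.8571]
  T[1,:] = [+0.0000, -0.2041, +0.8980]
  T[2,:] = [+0.0000, -0.3032, +0.9913]
|λ(T)| sorted: 0.6850, 0.1021, 0.0000.
spectral radius ρ = 0.6850; 0.6850 < 1: convergent.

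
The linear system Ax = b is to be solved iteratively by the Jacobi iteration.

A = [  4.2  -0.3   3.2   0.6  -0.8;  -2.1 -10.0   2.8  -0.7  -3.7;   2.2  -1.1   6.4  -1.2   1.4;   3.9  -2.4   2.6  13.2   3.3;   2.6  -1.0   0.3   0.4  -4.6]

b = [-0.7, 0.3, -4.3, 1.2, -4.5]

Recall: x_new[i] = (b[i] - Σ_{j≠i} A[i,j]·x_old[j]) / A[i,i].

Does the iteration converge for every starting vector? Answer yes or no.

yes

Write A = D+L+U with D = diag(4.2, -10, 6.4, 13.2, -4.6).
Jacobi T = -D⁻¹(L+U): T[2,3] = -(-1.2)/(6.4) = +0.1875; T[2,2] = 0.
  T[0,:] = [+0.0000  +0.0714  -0.7619  -0.1429  +0.1905]
  T[1,:] = [-0.2100  +0.0000  +0.2800  -0.0700  -0.3700]
  T[2,:] = [-0.3438  +0.1719  +0.0000  +0.1875  -0.2188]
  T[3,:] = [-0.2955  +0.1818  -0.1970  +0.0000  -0.2500]
  T[4,:] = [+0.5652  -0.2174  +0.0652  +0.0870  +0.0000]
moduli |λ_i(T)| = 0.8443, 0.5197, 0.2985, 0.2985, 0.0574.
ρ = 0.8443; 0.8443 < 1 ⇒ converges.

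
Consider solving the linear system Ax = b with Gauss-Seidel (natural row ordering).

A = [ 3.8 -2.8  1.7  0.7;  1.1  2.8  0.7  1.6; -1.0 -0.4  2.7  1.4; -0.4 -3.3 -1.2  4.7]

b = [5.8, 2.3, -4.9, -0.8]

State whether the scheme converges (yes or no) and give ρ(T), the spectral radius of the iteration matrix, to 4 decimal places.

yes, ρ = 0.7285

Split A = D + L + U, D = diag(3.8, 2.8, 2.7, 4.7).
Gauss-Seidel: T = -(D+L)⁻¹U, row 0 first, T[0,3] = -(0.7)/(3.8) = -0.1842; later rows by forward substitution.
  T[0,:] = [+0.0000, +0.7368, -0.4474, -0.1842]
  T[1,:] = [+0.0000, -0.2895, -0.0742, -0.4991]
  T[2,:] = [+0.0000, +0.2300, -0.1767, -0.6607]
  T[3,:] = [+0.0000, -0.0818, -0.1353, -0.5348]
|λ(T)| sorted: 0.7285, 0.3085, 0.0362, 0.0000.
ρ = 0.7285; 0.7285 < 1 ⇒ converges.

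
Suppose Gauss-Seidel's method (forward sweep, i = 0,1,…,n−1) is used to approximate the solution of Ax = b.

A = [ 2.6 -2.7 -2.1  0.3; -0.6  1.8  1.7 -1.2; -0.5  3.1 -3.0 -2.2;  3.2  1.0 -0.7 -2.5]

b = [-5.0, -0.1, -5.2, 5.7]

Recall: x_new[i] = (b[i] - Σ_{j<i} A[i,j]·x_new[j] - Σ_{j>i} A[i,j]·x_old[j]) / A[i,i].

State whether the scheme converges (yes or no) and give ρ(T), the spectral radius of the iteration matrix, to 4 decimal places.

no, ρ = 1.1815

Let D = diag(2.6, 1.8, -3, -2.5); L, U the strict triangles.
Gauss-Seidel: T = -(D+L)⁻¹U, row 0 first, T[0,2] = -(-2.1)/(2.6) = +0.8077; later rows by forward substitution.
  T[0,:] = [+0.0000, +1.0385, +0.8077, -0.1154]
  T[1,:] = [+0.0000, +0.3462, -0.6752, +0.6282]
  T[2,:] = [+0.0000, +0.1846, -0.8323, -0.0650]
  T[3,:] = [+0.0000, +1.4160, +0.9968, +0.1218]
|eigenvalues of T|: 1.1815, 0.8827, 0.8827, 0.0000.
spectral radius ρ = 1.1815; 1.1815 > 1, so it fails to converge.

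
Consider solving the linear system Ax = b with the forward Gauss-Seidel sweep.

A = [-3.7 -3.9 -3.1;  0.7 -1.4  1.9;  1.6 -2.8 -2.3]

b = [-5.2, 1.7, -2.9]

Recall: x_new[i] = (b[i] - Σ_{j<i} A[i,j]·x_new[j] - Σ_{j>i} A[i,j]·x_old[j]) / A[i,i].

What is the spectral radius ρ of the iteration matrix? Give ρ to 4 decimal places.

1.6483

A = D + L + U where D = diag(-3.7, -1.4, -2.3).
GS T = -(D+L)⁻¹U: row 0 first, T[0,2] = -(-3.1)/(-3.7) = -0.8378; later rows by forward substitution.
  T[0,:] = [+0.0000  -1.0541  -0.8378]
  T[1,:] = [+0.0000  -0.5270  +0.9382]
  T[2,:] = [+0.0000  -0.0917  -1.7250]
eigenvalue magnitudes: 1.6483, 0.6037, 0.0000.
ρ(T) = max|λ| = 1.6483; 1.6483 > 1, so it fails to converge.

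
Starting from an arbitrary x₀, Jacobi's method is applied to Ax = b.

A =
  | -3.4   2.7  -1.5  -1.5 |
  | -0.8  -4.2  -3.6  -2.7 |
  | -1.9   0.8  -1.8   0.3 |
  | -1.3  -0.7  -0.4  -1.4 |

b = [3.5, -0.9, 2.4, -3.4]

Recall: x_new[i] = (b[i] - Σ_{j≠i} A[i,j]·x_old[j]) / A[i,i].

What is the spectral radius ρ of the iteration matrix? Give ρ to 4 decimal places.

Write A = D+L+U with D = diag(-3.4, -4.2, -1.8, -1.4).
Jacobi T = -D⁻¹(L+U): T[3,1] = -(-0.7)/(-1.4) = -0.5000; T[3,3] = 0.
  T[0,:] = [+0.0000, +0.7941, -0.4412, -0.4412]
  T[1,:] = [-0.1905, +0.0000, -0.8571, -0.6429]
  T[2,:] = [-1.0556, +0.4444, +0.0000, +0.1667]
  T[3,:] = [-0.9286, -0.5000, -0.2857, +0.0000]
|λ(T)| sorted: 1.2755, 0.9973, 0.9973, 0.0122.
spectral radius ρ = 1.2755; 1.2755 > 1, so it fails to converge.

1.2755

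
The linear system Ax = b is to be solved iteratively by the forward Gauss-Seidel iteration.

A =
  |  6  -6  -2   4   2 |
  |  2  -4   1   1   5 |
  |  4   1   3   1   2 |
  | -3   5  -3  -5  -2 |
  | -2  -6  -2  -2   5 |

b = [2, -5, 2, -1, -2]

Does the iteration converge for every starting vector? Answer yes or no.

no

Split A = D + L + U, D = diag(6, -4, 3, -5, 5).
Gauss-Seidel: T = -(D+L)⁻¹U, row 0 first, T[0,3] = -(4)/(6) = -0.6667; later rows by forward substitution.
  T[0,:] = [+0.0000, +1.0000, +0.3333, -0.6667, -0.3333]
  T[1,:] = [+0.0000, +0.5000, +0.4167, -0.0833, +1.0833]
  T[2,:] = [+0.0000, -1.5000, -0.5833, +0.5833, -0.5833]
  T[3,:] = [+0.0000, +0.8000, +0.5667, -0.0333, +1.2333]
  T[4,:] = [+0.0000, +0.7200, +0.6267, -0.1467, +1.4267]
moduli |λ_i(T)| = 1.4868, 0.3972, 0.1503, 0.1503, 0.0000.
ρ(T) = max|λ| = 1.4868; 1.4868 > 1 ⇒ diverges.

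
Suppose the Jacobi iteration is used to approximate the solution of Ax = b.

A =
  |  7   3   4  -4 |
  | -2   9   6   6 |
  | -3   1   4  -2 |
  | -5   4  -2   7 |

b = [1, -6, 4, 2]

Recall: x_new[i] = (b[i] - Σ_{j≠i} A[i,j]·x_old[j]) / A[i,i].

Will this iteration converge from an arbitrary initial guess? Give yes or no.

no

Let D = diag(7, 9, 4, 7); L, U the strict triangles.
T_J = -D⁻¹(L+U): T[0,2] = -(4)/(7) = -0.5714; T[0,0] = 0.
  T[0,:] = [+0.0000 -0.4286 -0.5714 +0.5714]
  T[1,:] = [+0.2222 +0.0000 -0.6667 -0.6667]
  T[2,:] = [+0.7500 -0.2500 +0.0000 +0.5000]
  T[3,:] = [+0.7143 -0.5714 +0.2857 +0.0000]
|roots of det(T-λI)|: 1.1547, 0.7507, 0.6747, 0.6747.
ρ(T) = max|λ| = 1.1547; 1.1547 > 1, so it fails to converge.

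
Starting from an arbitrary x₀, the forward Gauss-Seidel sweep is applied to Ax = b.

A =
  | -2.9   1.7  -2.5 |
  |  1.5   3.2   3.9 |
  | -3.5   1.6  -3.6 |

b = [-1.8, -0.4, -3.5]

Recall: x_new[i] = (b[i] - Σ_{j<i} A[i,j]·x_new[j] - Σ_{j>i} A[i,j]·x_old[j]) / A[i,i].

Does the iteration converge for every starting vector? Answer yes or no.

yes

Write A = D+L+U with D = diag(-2.9, 3.2, -3.6).
T_GS = -(D+L)⁻¹U: row 0 first, T[0,2] = -(-2.5)/(-2.9) = -0.8621; later rows by forward substitution.
  T[0,:] = [+0.0000, +0.5862, -0.8621]
  T[1,:] = [+0.0000, -0.2748, -0.8147]
  T[2,:] = [+0.0000, -0.6920, +0.4761]
|eigenvalues of T|: 0.9401, 0.7388, 0.0000.
spectral radius ρ = 0.9401; 0.9401 < 1 ⇒ converges.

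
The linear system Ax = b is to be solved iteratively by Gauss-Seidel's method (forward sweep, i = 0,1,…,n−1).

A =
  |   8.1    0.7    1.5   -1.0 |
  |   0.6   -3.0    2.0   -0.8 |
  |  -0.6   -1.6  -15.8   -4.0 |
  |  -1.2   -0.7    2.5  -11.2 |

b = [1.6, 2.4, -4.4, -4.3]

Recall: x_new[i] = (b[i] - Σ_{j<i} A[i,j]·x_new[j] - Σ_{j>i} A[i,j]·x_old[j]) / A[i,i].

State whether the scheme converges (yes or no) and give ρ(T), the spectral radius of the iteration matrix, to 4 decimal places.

Split A = D + L + U, D = diag(8.1, -3, -15.8, -11.2).
T_GS = -(D+L)⁻¹U: row 0 first, T[0,3] = -(-1)/(8.1) = +0.1235; later rows by forward substitution.
  T[0,:] = [+0.0000 -0.0864 -0.1852 +0.1235]
  T[1,:] = [+0.0000 -0.0173 +0.6296 -0.2420]
  T[2,:] = [+0.0000 +0.0050 -0.0567 -0.2333]
  T[3,:] = [+0.0000 +0.0115 -0.0322 -0.0502]
moduli |λ_i(T)| = 0.1864, 0.0916, 0.0916, 0.0000.
spectral radius ρ = 0.1864; 0.1864 < 1, so it converges for any x₀.

yes, ρ = 0.1864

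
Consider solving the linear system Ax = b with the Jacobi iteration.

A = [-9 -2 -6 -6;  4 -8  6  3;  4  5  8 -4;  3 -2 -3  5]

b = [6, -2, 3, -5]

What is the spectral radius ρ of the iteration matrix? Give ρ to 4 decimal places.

Split A = D + L + U, D = diag(-9, -8, 8, 5).
Jacobi: T = -D⁻¹(L+U), T[0,2] = -(-6)/(-9) = -0.6667; T[0,0] = 0.
  T[0,:] = [+0.0000 -0.2222 -0.6667 -0.6667]
  T[1,:] = [+0.5000 +0.0000 +0.7500 +0.3750]
  T[2,:] = [-0.5000 -0.6250 +0.0000 +0.5000]
  T[3,:] = [-0.6000 +0.4000 +0.6000 +0.0000]
moduli |λ_i(T)| = 1.1666, 0.6480, 0.6480, 0.6338.
ρ(T) = max|λ| = 1.1666; 1.1666 > 1, so it fails to converge.

1.1666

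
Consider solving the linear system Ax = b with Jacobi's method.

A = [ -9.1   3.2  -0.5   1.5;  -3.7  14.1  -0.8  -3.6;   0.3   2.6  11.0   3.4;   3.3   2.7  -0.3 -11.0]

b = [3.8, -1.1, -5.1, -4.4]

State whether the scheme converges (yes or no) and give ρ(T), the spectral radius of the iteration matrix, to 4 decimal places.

Split A = D + L + U, D = diag(-9.1, 14.1, 11, -11).
Jacobi: T = -D⁻¹(L+U), T[0,3] = -(1.5)/(-9.1) = +0.1648; T[0,0] = 0.
  T[0,:] = [+0.0000 +0.3516 -0.0549 +0.1648]
  T[1,:] = [+0.2624 +0.0000 +0.0567 +0.2553]
  T[2,:] = [-0.0273 -0.2364 +0.0000 -0.3091]
  T[3,:] = [+0.3000 +0.2455 -0.0273 +0.0000]
moduli |λ_i(T)| = 0.5318, 0.2792, 0.2792, 0.0075.
spectral radius ρ = 0.5318; 0.5318 < 1: convergent.

yes, ρ = 0.5318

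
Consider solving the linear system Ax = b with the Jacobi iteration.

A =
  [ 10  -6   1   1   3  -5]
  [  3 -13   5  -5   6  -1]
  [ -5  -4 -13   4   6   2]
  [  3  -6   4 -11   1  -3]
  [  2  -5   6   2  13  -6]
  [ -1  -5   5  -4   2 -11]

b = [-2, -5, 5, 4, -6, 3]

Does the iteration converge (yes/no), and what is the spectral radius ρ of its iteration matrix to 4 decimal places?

no, ρ = 1.1278

Write A = D+L+U with D = diag(10, -13, -13, -11, 13, -11).
T_J = -D⁻¹(L+U): T[1,0] = -(3)/(-13) = +0.2308; T[1,1] = 0.
  T[0,:] = [+0.0000  +0.6000  -0.1000  -0.1000  -0.3000  +0.5000]
  T[1,:] = [+0.2308  +0.0000  +0.3846  -0.3846  +0.4615  -0.0769]
  T[2,:] = [-0.3846  -0.3077  +0.0000  +0.3077  +0.4615  +0.1538]
  T[3,:] = [+0.2727  -0.5455  +0.3636  +0.0000  +0.0909  -0.2727]
  T[4,:] = [-0.1538  +0.3846  -0.4615  -0.1538  +0.0000  +0.4615]
  T[5,:] = [-0.0909  -0.4545  +0.4545  -0.3636  +0.1818  +0.0000]
|roots of det(T-λI)|: 1.1278, 0.5694, 0.4666, 0.4666, 0.3793, 0.3793.
ρ(T) = max|λ| = 1.1278; 1.1278 > 1, so it fails to converge.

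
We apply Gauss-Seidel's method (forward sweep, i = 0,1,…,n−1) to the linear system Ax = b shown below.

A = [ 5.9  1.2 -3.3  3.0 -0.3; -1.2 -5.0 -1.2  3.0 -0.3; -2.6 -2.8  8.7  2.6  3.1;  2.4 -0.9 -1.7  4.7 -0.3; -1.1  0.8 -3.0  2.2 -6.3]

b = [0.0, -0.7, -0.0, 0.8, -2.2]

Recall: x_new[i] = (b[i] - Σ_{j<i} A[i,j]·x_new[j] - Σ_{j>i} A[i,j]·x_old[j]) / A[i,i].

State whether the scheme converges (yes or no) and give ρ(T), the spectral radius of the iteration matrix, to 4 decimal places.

Split A = D + L + U, D = diag(5.9, -5, 8.7, 4.7, -6.3).
GS T = -(D+L)⁻¹U: row 0 first, T[0,1] = -(1.2)/(5.9) = -0.2034; later rows by forward substitution.
  T[0,:] = [+0.0000, -0.2034, +0.5593, -0.5085, +0.0508]
  T[1,:] = [+0.0000, +0.0488, -0.3742, +0.7220, -0.0722]
  T[2,:] = [+0.0000, -0.0451, +0.0467, -0.2184, -0.3644]
  T[3,:] = [+0.0000, +0.0969, -0.3404, +0.3189, -0.1078]
  T[4,:] = [+0.0000, +0.0970, -0.2863, +0.3958, +0.1178]
eigenvalue magnitudes: 0.7268, 0.1587, 0.0375, 0.0375, 0.0000.
spectral radius ρ = 0.7268; 0.7268 < 1, so it converges for any x₀.

yes, ρ = 0.7268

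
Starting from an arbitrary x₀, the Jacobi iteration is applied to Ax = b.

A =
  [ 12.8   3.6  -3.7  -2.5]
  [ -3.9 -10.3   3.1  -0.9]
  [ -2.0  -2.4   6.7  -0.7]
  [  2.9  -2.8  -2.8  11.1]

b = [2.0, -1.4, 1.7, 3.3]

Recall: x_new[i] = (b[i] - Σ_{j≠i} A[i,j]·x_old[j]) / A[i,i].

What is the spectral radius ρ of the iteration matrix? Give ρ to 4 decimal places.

0.6322

Split A = D + L + U, D = diag(12.8, -10.3, 6.7, 11.1).
Jacobi T = -D⁻¹(L+U): T[0,2] = -(-3.7)/(12.8) = +0.2891; T[0,0] = 0.
  T[0,:] = [+0.0000 -0.2812 +0.2891 +0.1953]
  T[1,:] = [-0.3786 +0.0000 +0.3010 -0.0874]
  T[2,:] = [+0.2985 +0.3582 +0.0000 +0.1045]
  T[3,:] = [-0.2613 +0.2523 +0.2523 +0.0000]
moduli |λ_i(T)| = 0.6322, 0.3012, 0.3012, 0.1043.
ρ(T) = max|λ| = 0.6322; 0.6322 < 1, so it converges for any x₀.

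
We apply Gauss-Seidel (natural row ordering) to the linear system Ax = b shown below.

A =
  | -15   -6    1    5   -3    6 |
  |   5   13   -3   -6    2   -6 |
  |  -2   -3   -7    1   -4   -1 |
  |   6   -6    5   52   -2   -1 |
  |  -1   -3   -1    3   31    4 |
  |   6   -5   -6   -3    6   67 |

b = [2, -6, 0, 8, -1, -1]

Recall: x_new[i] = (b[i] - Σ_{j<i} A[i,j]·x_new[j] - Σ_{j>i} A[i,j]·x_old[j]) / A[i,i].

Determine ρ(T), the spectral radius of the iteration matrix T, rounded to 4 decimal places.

0.2740

Write A = D+L+U with D = diag(-15, 13, -7, 52, 31, 67).
T_GS = -(D+L)⁻¹U: row 0 first, T[0,5] = -(6)/(-15) = +0.4000; later rows by forward substitution.
  T[0,:] = [+0.0000, -0.4000, +0.0667, +0.3333, -0.2000, +0.4000]
  T[1,:] = [+0.0000, +0.1538, +0.2051, +0.3333, -0.0769, +0.3077]
  T[2,:] = [+0.0000, +0.0484, -0.1070, -0.0952, -0.4813, -0.3890]
  T[3,:] = [+0.0000, +0.0593, +0.0263, +0.0092, +0.0989, +0.0460]
  T[4,:] = [+0.0000, -0.0022, +0.0160, +0.0391, -0.0390, -0.1034]
  T[5,:] = [+0.0000, +0.0545, -0.0005, -0.0166, -0.0230, -0.0364]
|λ(T)| sorted: 0.2740, 0.2308, 0.0787, 0.0787, 0.0149, 0.0000.
ρ = 0.2740; 0.2740 < 1 ⇒ converges.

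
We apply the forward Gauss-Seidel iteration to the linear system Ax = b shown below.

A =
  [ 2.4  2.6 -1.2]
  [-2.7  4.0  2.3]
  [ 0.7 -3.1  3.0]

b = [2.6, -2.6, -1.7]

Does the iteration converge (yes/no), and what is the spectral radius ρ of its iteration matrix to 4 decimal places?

yes, ρ = 0.9385

Diagonal D = diag(2.4, 4, 3); L, U strict lower/upper.
Gauss-Seidel: T = -(D+L)⁻¹U, row 0 first, T[0,1] = -(2.6)/(2.4) = -1.0833; later rows by forward substitution.
  T[0,:] = [+0.0000, -1.0833, +0.5000]
  T[1,:] = [+0.0000, -0.7313, -0.2375]
  T[2,:] = [+0.0000, -0.5028, -0.3621]
|roots of det(T-λI)|: 0.9385, 0.1549, 0.0000.
ρ = 0.9385; 0.9385 < 1 ⇒ converges.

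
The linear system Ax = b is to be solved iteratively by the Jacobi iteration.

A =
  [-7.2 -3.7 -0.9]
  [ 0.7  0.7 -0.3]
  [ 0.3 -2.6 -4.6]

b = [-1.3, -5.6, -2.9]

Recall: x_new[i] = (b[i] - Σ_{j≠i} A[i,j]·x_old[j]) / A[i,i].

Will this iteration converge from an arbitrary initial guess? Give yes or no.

yes

A = D + L + U where D = diag(-7.2, 0.7, -4.6).
Jacobi: T = -D⁻¹(L+U), T[0,1] = -(-3.7)/(-7.2) = -0.5139; T[0,0] = 0.
  T[0,:] = [+0.0000, -0.5139, -0.1250]
  T[1,:] = [-1.0000, +0.0000, +0.4286]
  T[2,:] = [+0.0652, -0.5652, +0.0000]
|λ(T)| sorted: 0.6310, 0.3670, 0.3670.
ρ(T) = max|λ| = 0.6310; 0.6310 < 1 ⇒ converges.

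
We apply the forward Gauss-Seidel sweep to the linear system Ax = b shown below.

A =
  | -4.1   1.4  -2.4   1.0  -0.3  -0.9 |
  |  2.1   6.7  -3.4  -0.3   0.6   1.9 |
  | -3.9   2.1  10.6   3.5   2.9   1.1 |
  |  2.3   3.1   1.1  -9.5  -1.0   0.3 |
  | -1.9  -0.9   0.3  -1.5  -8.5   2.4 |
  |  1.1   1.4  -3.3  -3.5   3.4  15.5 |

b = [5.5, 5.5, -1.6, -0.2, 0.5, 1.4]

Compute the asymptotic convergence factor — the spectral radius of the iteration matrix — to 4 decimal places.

0.5035

A = D + L + U where D = diag(-4.1, 6.7, 10.6, -9.5, -8.5, 15.5).
GS T = -(D+L)⁻¹U: row 0 first, T[0,4] = -(-0.3)/(-4.1) = -0.0732; later rows by forward substitution.
  T[0,:] = [+0.0000 +0.3415 -0.5854 +0.2439 -0.0732 -0.2195]
  T[1,:] = [+0.0000 -0.1070 +0.6909 -0.0317 -0.0666 -0.2148]
  T[2,:] = [+0.0000 +0.1468 -0.3523 -0.2342 -0.2873 -0.1420]
  T[3,:] = [+0.0000 +0.0647 +0.0430 +0.0216 -0.1780 -0.1081]
  T[4,:] = [+0.0000 -0.0712 +0.0377 -0.0632 +0.0447 +0.3682]
  T[5,:] = [+0.0000 +0.0469 -0.0944 -0.0456 -0.0999 -0.1004]
moduli |λ_i(T)| = 0.5035, 0.1458, 0.1458, 0.1062, 0.1062, 0.0000.
ρ(T) = max|λ| = 0.5035; 0.5035 < 1, so it converges for any x₀.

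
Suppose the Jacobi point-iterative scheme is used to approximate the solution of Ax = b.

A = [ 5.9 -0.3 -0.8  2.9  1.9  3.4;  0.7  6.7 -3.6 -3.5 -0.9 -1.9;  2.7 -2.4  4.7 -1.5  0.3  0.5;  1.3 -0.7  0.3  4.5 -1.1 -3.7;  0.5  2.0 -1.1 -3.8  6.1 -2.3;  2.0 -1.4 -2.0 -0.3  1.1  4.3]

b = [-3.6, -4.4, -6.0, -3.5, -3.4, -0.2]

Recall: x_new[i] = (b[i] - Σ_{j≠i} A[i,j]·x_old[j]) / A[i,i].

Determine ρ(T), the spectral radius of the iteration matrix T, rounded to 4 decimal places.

1.2560

Diagonal D = diag(5.9, 6.7, 4.7, 4.5, 6.1, 4.3); L, U strict lower/upper.
T_J = -D⁻¹(L+U): T[1,5] = -(-1.9)/(6.7) = +0.2836; T[1,1] = 0.
  T[0,:] = [+0.0000, +0.0508, +0.1356, -0.4915, -0.3220, -0.5763]
  T[1,:] = [-0.1045, +0.0000, +0.5373, +0.5224, +0.1343, +0.2836]
  T[2,:] = [-0.5745, +0.5106, +0.0000, +0.3191, -0.0638, -0.1064]
  T[3,:] = [-0.2889, +0.1556, -0.0667, +0.0000, +0.2444, +0.8222]
  T[4,:] = [-0.0820, -0.3279, +0.1803, +0.6230, +0.0000, +0.3770]
  T[5,:] = [-0.4651, +0.3256, +0.4651, +0.0698, -0.2558, +0.0000]
|roots of det(T-λI)|: 1.2560, 0.4491, 0.4379, 0.4379, 0.2738, 0.2738.
spectral radius ρ = 1.2560; 1.2560 > 1: divergent.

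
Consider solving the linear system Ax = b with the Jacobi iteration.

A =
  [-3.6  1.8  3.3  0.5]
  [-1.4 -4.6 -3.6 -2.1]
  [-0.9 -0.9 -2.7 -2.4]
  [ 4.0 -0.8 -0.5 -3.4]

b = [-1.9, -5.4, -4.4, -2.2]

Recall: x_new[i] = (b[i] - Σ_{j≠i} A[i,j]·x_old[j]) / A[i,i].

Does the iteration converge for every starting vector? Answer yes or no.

Diagonal D = diag(-3.6, -4.6, -2.7, -3.4); L, U strict lower/upper.
Jacobi T = -D⁻¹(L+U): T[1,3] = -(-2.1)/(-4.6) = -0.4565; T[1,1] = 0.
  T[0,:] = [+0.0000 +0.5000 +0.9167 +0.1389]
  T[1,:] = [-0.3043 +0.0000 -0.7826 -0.4565]
  T[2,:] = [-0.3333 -0.3333 +0.0000 -0.8889]
  T[3,:] = [+1.1765 -0.2353 -0.1471 +0.0000]
moduli |λ_i(T)| = 1.2242, 0.9756, 0.9756, 0.4319.
spectral radius ρ = 1.2242; 1.2242 > 1: divergent.

no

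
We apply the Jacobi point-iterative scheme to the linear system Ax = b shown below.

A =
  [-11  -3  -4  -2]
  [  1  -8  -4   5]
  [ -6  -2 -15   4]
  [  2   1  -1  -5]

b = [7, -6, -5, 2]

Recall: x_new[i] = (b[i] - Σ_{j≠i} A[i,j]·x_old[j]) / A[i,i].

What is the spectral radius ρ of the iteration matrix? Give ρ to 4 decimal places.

Let D = diag(-11, -8, -15, -5); L, U the strict triangles.
Jacobi: T = -D⁻¹(L+U), T[2,3] = -(4)/(-15) = +0.2667; T[2,2] = 0.
  T[0,:] = [+0.0000 -0.2727 -0.3636 -0.1818]
  T[1,:] = [+0.1250 +0.0000 -0.5000 +0.6250]
  T[2,:] = [-0.4000 -0.1333 +0.0000 +0.2667]
  T[3,:] = [+0.4000 +0.2000 -0.2000 +0.0000]
|λ(T)| sorted: 0.6554, 0.5462, 0.5462, 0.0635.
spectral radius ρ = 0.6554; 0.6554 < 1, so it converges for any x₀.

0.6554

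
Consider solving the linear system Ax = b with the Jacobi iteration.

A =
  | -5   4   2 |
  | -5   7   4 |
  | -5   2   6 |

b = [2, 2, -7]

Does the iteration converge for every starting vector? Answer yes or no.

no

Diagonal D = diag(-5, 7, 6); L, U strict lower/upper.
Jacobi: T = -D⁻¹(L+U), T[2,0] = -(-5)/(6) = +0.8333; T[2,2] = 0.
  T[0,:] = [+0.0000, +0.8000, +0.4000]
  T[1,:] = [+0.7143, +0.0000, -0.5714]
  T[2,:] = [+0.8333, -0.3333, +0.0000]
moduli |λ_i(T)| = 1.2190, 0.6250, 0.6250.
ρ(T) = max|λ| = 1.2190; 1.2190 > 1, so it fails to converge.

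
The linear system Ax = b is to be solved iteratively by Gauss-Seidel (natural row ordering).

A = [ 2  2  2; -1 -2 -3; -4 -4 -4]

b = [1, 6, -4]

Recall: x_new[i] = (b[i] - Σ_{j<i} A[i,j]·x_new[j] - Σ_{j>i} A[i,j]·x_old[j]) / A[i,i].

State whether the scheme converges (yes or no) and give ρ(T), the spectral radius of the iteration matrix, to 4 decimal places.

no, ρ = 1.5000

Diagonal D = diag(2, -2, -4); L, U strict lower/upper.
T_GS = -(D+L)⁻¹U: row 0 first, T[0,2] = -(2)/(2) = -1.0000; later rows by forward substitution.
  T[0,:] = [+0.0000, -1.0000, -1.0000]
  T[1,:] = [+0.0000, +0.5000, -1.0000]
  T[2,:] = [+0.0000, +0.5000, +2.0000]
|eigenvalues of T|: 1.5000, 1.0000, 0.0000.
spectral radius ρ = 1.5000; 1.5000 > 1: divergent.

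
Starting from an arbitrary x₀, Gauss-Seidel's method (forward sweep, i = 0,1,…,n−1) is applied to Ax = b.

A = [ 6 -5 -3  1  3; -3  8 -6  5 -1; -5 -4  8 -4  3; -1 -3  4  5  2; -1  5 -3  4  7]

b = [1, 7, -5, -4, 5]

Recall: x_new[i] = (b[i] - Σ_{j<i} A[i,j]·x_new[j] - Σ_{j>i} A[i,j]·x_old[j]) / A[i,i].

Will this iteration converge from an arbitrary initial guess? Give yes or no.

no

Let D = diag(6, 8, 8, 5, 7); L, U the strict triangles.
Gauss-Seidel: T = -(D+L)⁻¹U, row 0 first, T[0,2] = -(-3)/(6) = +0.5000; later rows by forward substitution.
  T[0,:] = [+0.0000, +0.8333, +0.5000, -0.1667, -0.5000]
  T[1,:] = [+0.0000, +0.3125, +0.9375, -0.6875, -0.0625]
  T[2,:] = [+0.0000, +0.6771, +0.7812, +0.0521, -0.7188]
  T[3,:] = [+0.0000, -0.1875, +0.0375, -0.4875, +0.0375]
  T[4,:] = [+0.0000, +0.2932, -0.2848, +0.7682, -0.3563]
|roots of det(T-λI)|: 1.4150, 0.9874, 0.2325, 0.0550, 0.0000.
ρ(T) = max|λ| = 1.4150; 1.4150 > 1: divergent.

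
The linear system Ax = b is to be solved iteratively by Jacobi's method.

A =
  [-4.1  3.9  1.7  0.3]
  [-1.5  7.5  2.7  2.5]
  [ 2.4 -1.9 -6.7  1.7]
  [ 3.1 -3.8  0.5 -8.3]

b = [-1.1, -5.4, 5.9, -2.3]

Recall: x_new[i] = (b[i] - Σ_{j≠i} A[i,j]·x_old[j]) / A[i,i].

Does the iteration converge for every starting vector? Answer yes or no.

Split A = D + L + U, D = diag(-4.1, 7.5, -6.7, -8.3).
Jacobi: T = -D⁻¹(L+U), T[0,2] = -(1.7)/(-4.1) = +0.4146; T[0,0] = 0.
  T[0,:] = [+0.0000 +0.9512 +0.4146 +0.0732]
  T[1,:] = [+0.2000 +0.0000 -0.3600 -0.3333]
  T[2,:] = [+0.3582 -0.2836 +0.0000 +0.2537]
  T[3,:] = [+0.3735 -0.4578 +0.0602 +0.0000]
|λ(T)| sorted: 0.8766, 0.5848, 0.5848, 0.1954.
ρ = 0.8766; 0.8766 < 1 ⇒ converges.

yes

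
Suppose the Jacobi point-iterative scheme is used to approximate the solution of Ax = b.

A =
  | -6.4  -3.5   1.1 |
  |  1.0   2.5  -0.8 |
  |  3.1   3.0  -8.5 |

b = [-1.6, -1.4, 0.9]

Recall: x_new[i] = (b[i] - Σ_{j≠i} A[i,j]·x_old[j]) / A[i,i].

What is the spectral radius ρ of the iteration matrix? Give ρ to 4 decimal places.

0.7190

Diagonal D = diag(-6.4, 2.5, -8.5); L, U strict lower/upper.
T_J = -D⁻¹(L+U): T[2,1] = -(3)/(-8.5) = +0.3529; T[2,2] = 0.
  T[0,:] = [+0.0000  -0.5469  +0.1719]
  T[1,:] = [-0.4000  +0.0000  +0.3200]
  T[2,:] = [+0.3647  +0.3529  +0.0000]
moduli |λ_i(T)| = 0.7190, 0.4413, 0.2776.
spectral radius ρ = 0.7190; 0.7190 < 1, so it converges for any x₀.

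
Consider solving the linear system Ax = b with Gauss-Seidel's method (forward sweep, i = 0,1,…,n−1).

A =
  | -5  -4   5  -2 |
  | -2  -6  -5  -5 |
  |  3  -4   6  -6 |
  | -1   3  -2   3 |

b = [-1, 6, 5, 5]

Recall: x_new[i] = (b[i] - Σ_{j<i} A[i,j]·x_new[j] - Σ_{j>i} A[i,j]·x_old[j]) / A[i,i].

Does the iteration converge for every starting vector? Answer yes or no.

no

Split A = D + L + U, D = diag(-5, -6, 6, 3).
GS T = -(D+L)⁻¹U: row 0 first, T[0,2] = -(5)/(-5) = +1.0000; later rows by forward substitution.
  T[0,:] = [+0.0000  -0.8000  +1.0000  -0.4000]
  T[1,:] = [+0.0000  +0.2667  -1.1667  -0.7000]
  T[2,:] = [+0.0000  +0.5778  -1.2778  +0.7333]
  T[3,:] = [+0.0000  -0.1481  +0.6481  +1.0556]
|eigenvalues of T|: 1.2437, 1.0250, 0.1743, 0.0000.
ρ(T) = max|λ| = 1.2437; 1.2437 > 1: divergent.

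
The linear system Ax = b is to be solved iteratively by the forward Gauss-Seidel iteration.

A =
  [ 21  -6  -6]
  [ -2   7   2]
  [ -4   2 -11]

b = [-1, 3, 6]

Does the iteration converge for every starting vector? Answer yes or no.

Split A = D + L + U, D = diag(21, 7, -11).
GS T = -(D+L)⁻¹U: row 0 first, T[0,1] = -(-6)/(21) = +0.2857; later rows by forward substitution.
  T[0,:] = [+0.0000, +0.2857, +0.2857]
  T[1,:] = [+0.0000, +0.0816, -0.2041]
  T[2,:] = [+0.0000, -0.0891, -0.1410]
|λ(T)| sorted: 0.2045, 0.1451, 0.0000.
ρ = 0.2045; 0.2045 < 1 ⇒ converges.

yes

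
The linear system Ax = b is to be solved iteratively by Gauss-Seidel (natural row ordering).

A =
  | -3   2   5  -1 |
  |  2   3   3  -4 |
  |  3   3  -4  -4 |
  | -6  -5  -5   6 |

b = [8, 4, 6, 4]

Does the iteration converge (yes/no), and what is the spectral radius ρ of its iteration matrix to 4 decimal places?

Write A = D+L+U with D = diag(-3, 3, -4, 6).
Gauss-Seidel: T = -(D+L)⁻¹U, row 0 first, T[0,3] = -(-1)/(-3) = -0.3333; later rows by forward substitution.
  T[0,:] = [+0.0000, +0.6667, +1.6667, -0.3333]
  T[1,:] = [+0.0000, -0.4444, -2.1111, +1.5556]
  T[2,:] = [+0.0000, +0.1667, -0.3333, -0.0833]
  T[3,:] = [+0.0000, +0.4352, -0.3704, +0.8935]
|roots of det(T-λI)|: 1.2565, 0.7284, 0.7284, 0.0000.
ρ(T) = max|λ| = 1.2565; 1.2565 > 1 ⇒ diverges.

no, ρ = 1.2565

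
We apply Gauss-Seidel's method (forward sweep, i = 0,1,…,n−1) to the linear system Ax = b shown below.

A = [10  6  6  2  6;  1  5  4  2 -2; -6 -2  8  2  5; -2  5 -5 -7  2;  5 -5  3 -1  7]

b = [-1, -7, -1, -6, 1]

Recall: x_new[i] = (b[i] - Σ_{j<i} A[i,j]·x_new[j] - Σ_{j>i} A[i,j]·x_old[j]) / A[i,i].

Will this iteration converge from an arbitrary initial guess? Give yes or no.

Let D = diag(10, 5, 8, -7, 7); L, U the strict triangles.
Gauss-Seidel: T = -(D+L)⁻¹U, row 0 first, T[0,3] = -(2)/(10) = -0.2000; later rows by forward substitution.
  T[0,:] = [+0.0000, -0.6000, -0.6000, -0.2000, -0.6000]
  T[1,:] = [+0.0000, +0.1200, -0.6800, -0.3600, +0.5200]
  T[2,:] = [+0.0000, -0.4200, -0.6200, -0.4900, -0.9450]
  T[3,:] = [+0.0000, +0.5571, +0.1286, +0.1500, +1.5036]
  T[4,:] = [+0.0000, +0.7739, +0.2269, +0.1171, +1.4198]
|roots of det(T-λI)|: 1.6888, 0.6346, 0.1512, 0.1512, 0.0000.
ρ = 1.6888; 1.6888 > 1, so it fails to converge.

no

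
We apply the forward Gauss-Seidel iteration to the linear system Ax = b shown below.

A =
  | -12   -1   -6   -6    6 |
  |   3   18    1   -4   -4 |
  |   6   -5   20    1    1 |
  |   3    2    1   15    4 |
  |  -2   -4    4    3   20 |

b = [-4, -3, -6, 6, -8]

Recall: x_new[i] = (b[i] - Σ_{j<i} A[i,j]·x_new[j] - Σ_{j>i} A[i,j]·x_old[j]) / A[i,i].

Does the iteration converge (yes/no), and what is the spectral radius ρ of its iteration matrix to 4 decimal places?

yes, ρ = 0.4006

A = D + L + U where D = diag(-12, 18, 20, 15, 20).
Gauss-Seidel: T = -(D+L)⁻¹U, row 0 first, T[0,1] = -(-1)/(-12) = -0.0833; later rows by forward substitution.
  T[0,:] = [+0.0000, -0.0833, -0.5000, -0.5000, +0.5000]
  T[1,:] = [+0.0000, +0.0139, +0.0278, +0.3056, +0.1389]
  T[2,:] = [+0.0000, +0.0285, +0.1569, +0.1764, -0.1653]
  T[3,:] = [+0.0000, +0.0129, +0.0858, +0.0475, -0.3742]
  T[4,:] = [+0.0000, -0.0132, -0.0887, -0.0313, +0.1670]
|roots of det(T-λI)|: 0.4006, 0.0919, 0.0919, 0.0018, 0.0000.
ρ(T) = max|λ| = 0.4006; 0.4006 < 1: convergent.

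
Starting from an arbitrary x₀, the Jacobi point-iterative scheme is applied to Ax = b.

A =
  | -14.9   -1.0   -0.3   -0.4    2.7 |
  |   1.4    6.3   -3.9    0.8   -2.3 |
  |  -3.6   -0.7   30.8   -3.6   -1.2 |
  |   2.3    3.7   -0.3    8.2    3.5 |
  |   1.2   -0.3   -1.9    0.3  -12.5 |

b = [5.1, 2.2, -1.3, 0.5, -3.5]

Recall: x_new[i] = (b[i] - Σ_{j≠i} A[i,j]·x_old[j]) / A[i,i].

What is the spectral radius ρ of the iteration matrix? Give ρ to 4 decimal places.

0.4628

Write A = D+L+U with D = diag(-14.9, 6.3, 30.8, 8.2, -12.5).
Jacobi: T = -D⁻¹(L+U), T[3,0] = -(2.3)/(8.2) = -0.2805; T[3,3] = 0.
  T[0,:] = [+0.0000  -0.0671  -0.0201  -0.0268  +0.1812]
  T[1,:] = [-0.2222  +0.0000  +0.6190  -0.1270  +0.3651]
  T[2,:] = [+0.1169  +0.0227  +0.0000  +0.1169  +0.0390]
  T[3,:] = [-0.2805  -0.4512  +0.0366  +0.0000  -0.4268]
  T[4,:] = [+0.0960  -0.0240  -0.1520  +0.0240  +0.0000]
eigenvalue magnitudes: 0.4628, 0.2901, 0.2901, 0.2085, 0.0383.
ρ = 0.4628; 0.4628 < 1, so it converges for any x₀.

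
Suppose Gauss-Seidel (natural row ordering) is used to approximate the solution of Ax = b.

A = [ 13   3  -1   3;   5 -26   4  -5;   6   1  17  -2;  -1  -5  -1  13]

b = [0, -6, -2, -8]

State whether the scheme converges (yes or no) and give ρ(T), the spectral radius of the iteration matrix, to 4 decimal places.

yes, ρ = 0.2738

A = D + L + U where D = diag(13, -26, 17, 13).
GS T = -(D+L)⁻¹U: row 0 first, T[0,3] = -(3)/(13) = -0.2308; later rows by forward substitution.
  T[0,:] = [+0.0000  -0.2308  +0.0769  -0.2308]
  T[1,:] = [+0.0000  -0.0444  +0.1686  -0.2367]
  T[2,:] = [+0.0000  +0.0841  -0.0371  +0.2130]
  T[3,:] = [+0.0000  -0.0284  +0.0679  -0.0924]
|λ(T)| sorted: 0.2738, 0.0863, 0.0136, 0.0000.
ρ(T) = max|λ| = 0.2738; 0.2738 < 1, so it converges for any x₀.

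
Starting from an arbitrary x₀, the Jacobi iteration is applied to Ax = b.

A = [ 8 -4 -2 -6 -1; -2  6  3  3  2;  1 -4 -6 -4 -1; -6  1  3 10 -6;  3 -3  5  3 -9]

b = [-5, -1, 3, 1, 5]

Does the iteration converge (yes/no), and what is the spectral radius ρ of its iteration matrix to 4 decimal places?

no, ρ = 1.3068

Let D = diag(8, 6, -6, 10, -9); L, U the strict triangles.
T_J = -D⁻¹(L+U): T[2,1] = -(-4)/(-6) = -0.6667; T[2,2] = 0.
  T[0,:] = [+0.0000, +0.5000, +0.2500, +0.7500, +0.1250]
  T[1,:] = [+0.3333, +0.0000, -0.5000, -0.5000, -0.3333]
  T[2,:] = [+0.1667, -0.6667, +0.0000, -0.6667, -0.1667]
  T[3,:] = [+0.6000, -0.1000, -0.3000, +0.0000, +0.6000]
  T[4,:] = [+0.3333, -0.3333, +0.5556, +0.3333, +0.0000]
eigenvalue magnitudes: 1.3068, 0.7798, 0.7798, 0.2887, 0.0375.
ρ = 1.3068; 1.3068 > 1, so it fails to converge.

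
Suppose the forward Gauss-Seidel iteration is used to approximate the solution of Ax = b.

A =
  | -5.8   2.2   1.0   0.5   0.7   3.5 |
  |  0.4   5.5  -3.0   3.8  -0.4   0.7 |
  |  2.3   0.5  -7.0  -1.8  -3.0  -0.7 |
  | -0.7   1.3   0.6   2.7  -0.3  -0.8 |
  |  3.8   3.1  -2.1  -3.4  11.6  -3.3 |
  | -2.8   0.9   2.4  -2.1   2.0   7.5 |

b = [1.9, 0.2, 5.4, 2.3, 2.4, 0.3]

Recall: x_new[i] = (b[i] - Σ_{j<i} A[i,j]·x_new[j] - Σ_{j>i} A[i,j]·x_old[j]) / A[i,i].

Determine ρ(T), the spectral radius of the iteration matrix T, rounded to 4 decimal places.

0.8746

Write A = D+L+U with D = diag(-5.8, 5.5, -7, 2.7, 11.6, 7.5).
Gauss-Seidel: T = -(D+L)⁻¹U, row 0 first, T[0,2] = -(1)/(-5.8) = +0.1724; later rows by forward substitution.
  T[0,:] = [+0.0000, +0.3793, +0.1724, +0.0862, +0.1207, +0.6034]
  T[1,:] = [+0.0000, -0.0276, +0.5329, -0.6972, +0.0639, -0.1712]
  T[2,:] = [+0.0000, +0.1227, +0.0947, -0.2786, -0.3843, +0.0861]
  T[3,:] = [+0.0000, +0.0844, -0.2329, +0.4199, +0.1970, +0.5160]
  T[4,:] = [+0.0000, -0.0700, -0.2500, +0.2307, -0.0685, +0.2994]
  T[5,:] = [+0.0000, +0.1479, -0.0284, +0.2611, +0.2338, +0.2829]
|λ(T)| sorted: 0.8746, 0.3772, 0.2643, 0.2643, 0.0272, 0.0000.
spectral radius ρ = 0.8746; 0.8746 < 1 ⇒ converges.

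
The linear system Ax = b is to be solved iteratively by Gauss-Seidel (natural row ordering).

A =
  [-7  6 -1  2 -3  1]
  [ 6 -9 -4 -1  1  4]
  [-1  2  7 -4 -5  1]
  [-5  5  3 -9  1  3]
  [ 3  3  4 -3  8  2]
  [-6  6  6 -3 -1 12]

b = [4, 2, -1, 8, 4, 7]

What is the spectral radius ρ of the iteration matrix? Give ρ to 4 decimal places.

1.1288

Let D = diag(-7, -9, 7, -9, 8, 12); L, U the strict triangles.
T_GS = -(D+L)⁻¹U: row 0 first, T[0,3] = -(2)/(-7) = +0.2857; later rows by forward substitution.
  T[0,:] = [+0.0000, +0.8571, -0.1429, +0.2857, -0.4286, +0.1429]
  T[1,:] = [+0.0000, +0.5714, -0.5397, +0.0794, -0.1746, +0.5397]
  T[2,:] = [+0.0000, -0.0408, +0.1338, +0.5896, +0.7029, -0.2766]
  T[3,:] = [+0.0000, -0.1723, -0.1759, +0.0819, +0.4865, +0.4616]
  T[4,:] = [+0.0000, -0.5799, +0.1231, -0.4010, +0.0572, -0.1945]
  T[5,:] = [+0.0000, +0.0719, +0.0978, -0.2046, -0.3521, +0.0391]
|λ(T)| sorted: 1.1288, 0.7972, 0.7972, 0.0649, 0.0649, 0.0000.
ρ = 1.1288; 1.1288 > 1 ⇒ diverges.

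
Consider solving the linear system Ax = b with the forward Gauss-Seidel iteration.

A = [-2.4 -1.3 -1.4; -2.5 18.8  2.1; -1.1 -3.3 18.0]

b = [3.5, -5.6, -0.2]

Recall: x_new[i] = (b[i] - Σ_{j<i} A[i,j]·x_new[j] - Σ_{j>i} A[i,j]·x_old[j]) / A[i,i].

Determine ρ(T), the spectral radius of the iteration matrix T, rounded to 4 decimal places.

Split A = D + L + U, D = diag(-2.4, 18.8, 18).
GS T = -(D+L)⁻¹U: row 0 first, T[0,1] = -(-1.3)/(-2.4) = -0.5417; later rows by forward substitution.
  T[0,:] = [+0.0000, -0.5417, -0.5833]
  T[1,:] = [+0.0000, -0.0720, -0.1893]
  T[2,:] = [+0.0000, -0.0463, -0.0703]
|eigenvalues of T|: 0.1648, 0.0224, 0.0000.
ρ = 0.1648; 0.1648 < 1, so it converges for any x₀.

0.1648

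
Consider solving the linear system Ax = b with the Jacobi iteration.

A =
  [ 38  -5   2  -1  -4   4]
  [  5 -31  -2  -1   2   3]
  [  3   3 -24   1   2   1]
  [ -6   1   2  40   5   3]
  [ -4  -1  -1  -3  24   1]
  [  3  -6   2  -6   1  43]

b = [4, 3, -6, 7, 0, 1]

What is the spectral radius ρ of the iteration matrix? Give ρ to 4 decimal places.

0.2627

Let D = diag(38, -31, -24, 40, 24, 43); L, U the strict triangles.
T_J = -D⁻¹(L+U): T[1,5] = -(3)/(-31) = +0.0968; T[1,1] = 0.
  T[0,:] = [+0.0000  +0.1316  -0.0526  +0.0263  +0.1053  -0.1053]
  T[1,:] = [+0.1613  +0.0000  -0.0645  -0.0323  +0.0645  +0.0968]
  T[2,:] = [+0.1250  +0.1250  +0.0000  +0.0417  +0.0833  +0.0417]
  T[3,:] = [+0.1500  -0.0250  -0.0500  +0.0000  -0.1250  -0.0750]
  T[4,:] = [+0.1667  +0.0417  +0.0417  +0.1250  +0.0000  -0.0417]
  T[5,:] = [-0.0698  +0.1395  -0.0465  +0.1395  -0.0233  +0.0000]
|eigenvalues of T|: 0.2627, 0.1918, 0.1384, 0.1384, 0.1237, 0.1237.
spectral radius ρ = 0.2627; 0.2627 < 1 ⇒ converges.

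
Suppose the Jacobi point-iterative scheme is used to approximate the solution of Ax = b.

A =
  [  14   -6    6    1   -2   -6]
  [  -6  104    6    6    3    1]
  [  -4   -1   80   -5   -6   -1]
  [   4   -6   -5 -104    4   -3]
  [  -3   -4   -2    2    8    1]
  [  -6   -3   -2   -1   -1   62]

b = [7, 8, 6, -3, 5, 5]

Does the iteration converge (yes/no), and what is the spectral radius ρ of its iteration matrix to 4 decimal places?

yes, ρ = 0.3490

A = D + L + U where D = diag(14, 104, 80, -104, 8, 62).
T_J = -D⁻¹(L+U): T[3,1] = -(-6)/(-104) = -0.0577; T[3,3] = 0.
  T[0,:] = [+0.0000, +0.4286, -0.4286, -0.0714, +0.1429, +0.4286]
  T[1,:] = [+0.0577, +0.0000, -0.0577, -0.0577, -0.0288, -0.0096]
  T[2,:] = [+0.0500, +0.0125, +0.0000, +0.0625, +0.0750, +0.0125]
  T[3,:] = [+0.0385, -0.0577, -0.0481, +0.0000, +0.0385, -0.0288]
  T[4,:] = [+0.3750, +0.5000, +0.2500, -0.2500, +0.0000, -0.1250]
  T[5,:] = [+0.0968, +0.0484, +0.0323, +0.0161, +0.0161, +0.0000]
|eigenvalues of T|: 0.3490, 0.2491, 0.2491, 0.0523, 0.0391, 0.0256.
ρ = 0.3490; 0.3490 < 1, so it converges for any x₀.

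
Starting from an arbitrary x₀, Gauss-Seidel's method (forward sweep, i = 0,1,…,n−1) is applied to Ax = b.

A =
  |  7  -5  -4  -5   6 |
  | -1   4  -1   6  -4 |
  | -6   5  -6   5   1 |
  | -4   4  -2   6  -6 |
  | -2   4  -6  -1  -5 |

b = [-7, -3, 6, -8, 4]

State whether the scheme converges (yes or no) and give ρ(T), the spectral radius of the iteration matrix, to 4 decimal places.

no, ρ = 1.6992

Write A = D+L+U with D = diag(7, 4, -6, 6, -5).
T_GS = -(D+L)⁻¹U: row 0 first, T[0,2] = -(-4)/(7) = +0.5714; later rows by forward substitution.
  T[0,:] = [+0.0000, +0.7143, +0.5714, +0.7143, -0.8571]
  T[1,:] = [+0.0000, +0.1786, +0.3929, -1.3214, +0.7857]
  T[2,:] = [+0.0000, -0.5655, -0.2440, -0.9821, +1.6786]
  T[3,:] = [+0.0000, +0.1687, +0.0377, +1.0298, +0.4643]
  T[4,:] = [+0.0000, +0.5020, +0.3710, -0.3702, -1.1357]
eigenvalue magnitudes: 1.6992, 1.0379, 1.0379, 0.0325, 0.0000.
ρ = 1.6992; 1.6992 > 1, so it fails to converge.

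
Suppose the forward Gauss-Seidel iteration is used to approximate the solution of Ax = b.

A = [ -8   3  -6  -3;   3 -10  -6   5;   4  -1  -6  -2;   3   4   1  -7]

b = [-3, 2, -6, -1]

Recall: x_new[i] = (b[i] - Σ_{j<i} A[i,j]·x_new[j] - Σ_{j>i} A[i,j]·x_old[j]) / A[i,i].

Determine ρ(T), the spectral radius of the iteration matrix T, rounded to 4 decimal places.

0.8267

Split A = D + L + U, D = diag(-8, -10, -6, -7).
GS T = -(D+L)⁻¹U: row 0 first, T[0,2] = -(-6)/(-8) = -0.7500; later rows by forward substitution.
  T[0,:] = [+0.0000 +0.3750 -0.7500 -0.3750]
  T[1,:] = [+0.0000 +0.1125 -0.8250 +0.3875]
  T[2,:] = [+0.0000 +0.2313 -0.3625 -0.6479]
  T[3,:] = [+0.0000 +0.2580 -0.8446 -0.0318]
moduli |λ_i(T)| = 0.8267, 0.6087, 0.0639, 0.0000.
ρ(T) = max|λ| = 0.8267; 0.8267 < 1 ⇒ converges.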